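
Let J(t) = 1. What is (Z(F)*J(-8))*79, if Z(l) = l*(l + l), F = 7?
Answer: 7742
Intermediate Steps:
Z(l) = 2*l² (Z(l) = l*(2*l) = 2*l²)
(Z(F)*J(-8))*79 = ((2*7²)*1)*79 = ((2*49)*1)*79 = (98*1)*79 = 98*79 = 7742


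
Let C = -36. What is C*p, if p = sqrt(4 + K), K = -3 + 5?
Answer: -36*sqrt(6) ≈ -88.182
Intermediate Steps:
K = 2
p = sqrt(6) (p = sqrt(4 + 2) = sqrt(6) ≈ 2.4495)
C*p = -36*sqrt(6)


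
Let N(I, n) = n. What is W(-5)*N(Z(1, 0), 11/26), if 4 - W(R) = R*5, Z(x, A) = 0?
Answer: 319/26 ≈ 12.269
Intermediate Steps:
W(R) = 4 - 5*R (W(R) = 4 - R*5 = 4 - 5*R)
W(-5)*N(Z(1, 0), 11/26) = (4 - 5*(-5))*(11/26) = (4 + 25)*(11*(1/26)) = 29*(11/26) = 319/26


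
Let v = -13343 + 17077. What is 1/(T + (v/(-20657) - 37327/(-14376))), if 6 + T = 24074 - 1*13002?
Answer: 296965032/3286932427967 ≈ 9.0347e-5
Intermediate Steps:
v = 3734
T = 11066 (T = -6 + (24074 - 1*13002) = -6 + (24074 - 13002) = -6 + 11072 = 11066)
1/(T + (v/(-20657) - 37327/(-14376))) = 1/(11066 + (3734/(-20657) - 37327/(-14376))) = 1/(11066 + (3734*(-1/20657) - 37327*(-1/14376))) = 1/(11066 + (-3734/20657 + 37327/14376)) = 1/(11066 + 717383855/296965032) = 1/(3286932427967/296965032) = 296965032/3286932427967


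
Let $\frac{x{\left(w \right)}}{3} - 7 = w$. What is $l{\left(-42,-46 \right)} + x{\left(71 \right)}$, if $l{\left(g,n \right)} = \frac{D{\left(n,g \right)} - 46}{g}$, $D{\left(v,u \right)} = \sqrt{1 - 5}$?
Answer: $\frac{4937}{21} - \frac{i}{21} \approx 235.1 - 0.047619 i$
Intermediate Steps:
$D{\left(v,u \right)} = 2 i$ ($D{\left(v,u \right)} = \sqrt{-4} = 2 i$)
$x{\left(w \right)} = 21 + 3 w$
$l{\left(g,n \right)} = \frac{-46 + 2 i}{g}$ ($l{\left(g,n \right)} = \frac{2 i - 46}{g} = \frac{-46 + 2 i}{g}$)
$l{\left(-42,-46 \right)} + x{\left(71 \right)} = \frac{2 \left(-23 + i\right)}{-42} + \left(21 + 3 \cdot 71\right) = 2 \left(- \frac{1}{42}\right) \left(-23 + i\right) + \left(21 + 213\right) = \left(\frac{23}{21} - \frac{i}{21}\right) + 234 = \frac{4937}{21} - \frac{i}{21}$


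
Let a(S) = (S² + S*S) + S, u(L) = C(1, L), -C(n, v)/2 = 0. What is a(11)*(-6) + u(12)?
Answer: -1518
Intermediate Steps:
C(n, v) = 0 (C(n, v) = -2*0 = 0)
u(L) = 0
a(S) = S + 2*S² (a(S) = (S² + S²) + S = 2*S² + S = S + 2*S²)
a(11)*(-6) + u(12) = (11*(1 + 2*11))*(-6) + 0 = (11*(1 + 22))*(-6) + 0 = (11*23)*(-6) + 0 = 253*(-6) + 0 = -1518 + 0 = -1518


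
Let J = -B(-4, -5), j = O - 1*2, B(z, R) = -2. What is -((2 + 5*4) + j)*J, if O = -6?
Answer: -28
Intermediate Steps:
j = -8 (j = -6 - 1*2 = -6 - 2 = -8)
J = 2 (J = -1*(-2) = 2)
-((2 + 5*4) + j)*J = -((2 + 5*4) - 8)*2 = -((2 + 20) - 8)*2 = -(22 - 8)*2 = -14*2 = -1*28 = -28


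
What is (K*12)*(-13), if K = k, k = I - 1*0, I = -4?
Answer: 624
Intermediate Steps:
k = -4 (k = -4 - 1*0 = -4 + 0 = -4)
K = -4
(K*12)*(-13) = -4*12*(-13) = -48*(-13) = 624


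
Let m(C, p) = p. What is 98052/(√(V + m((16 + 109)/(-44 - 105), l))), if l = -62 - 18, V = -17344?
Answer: -8171*I/11 ≈ -742.82*I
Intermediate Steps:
l = -80
98052/(√(V + m((16 + 109)/(-44 - 105), l))) = 98052/(√(-17344 - 80)) = 98052/(√(-17424)) = 98052/((132*I)) = 98052*(-I/132) = -8171*I/11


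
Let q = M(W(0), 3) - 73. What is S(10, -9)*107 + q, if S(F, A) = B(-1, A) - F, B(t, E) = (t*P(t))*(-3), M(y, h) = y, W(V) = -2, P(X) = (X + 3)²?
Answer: 139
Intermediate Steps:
P(X) = (3 + X)²
q = -75 (q = -2 - 73 = -75)
B(t, E) = -3*t*(3 + t)² (B(t, E) = (t*(3 + t)²)*(-3) = -3*t*(3 + t)²)
S(F, A) = 12 - F (S(F, A) = -3*(-1)*(3 - 1)² - F = -3*(-1)*2² - F = -3*(-1)*4 - F = 12 - F)
S(10, -9)*107 + q = (12 - 1*10)*107 - 75 = (12 - 10)*107 - 75 = 2*107 - 75 = 214 - 75 = 139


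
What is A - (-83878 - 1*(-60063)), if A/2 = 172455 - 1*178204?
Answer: 12317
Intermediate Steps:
A = -11498 (A = 2*(172455 - 1*178204) = 2*(172455 - 178204) = 2*(-5749) = -11498)
A - (-83878 - 1*(-60063)) = -11498 - (-83878 - 1*(-60063)) = -11498 - (-83878 + 60063) = -11498 - 1*(-23815) = -11498 + 23815 = 12317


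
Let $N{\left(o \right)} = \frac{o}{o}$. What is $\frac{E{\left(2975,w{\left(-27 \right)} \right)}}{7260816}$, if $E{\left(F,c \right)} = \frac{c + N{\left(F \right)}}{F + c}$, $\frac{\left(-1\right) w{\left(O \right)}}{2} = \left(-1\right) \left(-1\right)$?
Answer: $- \frac{1}{21586405968} \approx -4.6325 \cdot 10^{-11}$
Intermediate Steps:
$N{\left(o \right)} = 1$
$w{\left(O \right)} = -2$ ($w{\left(O \right)} = - 2 \left(\left(-1\right) \left(-1\right)\right) = \left(-2\right) 1 = -2$)
$E{\left(F,c \right)} = \frac{1 + c}{F + c}$ ($E{\left(F,c \right)} = \frac{c + 1}{F + c} = \frac{1 + c}{F + c}$)
$\frac{E{\left(2975,w{\left(-27 \right)} \right)}}{7260816} = \frac{\frac{1}{2975 - 2} \left(1 - 2\right)}{7260816} = \frac{1}{2973} \left(-1\right) \frac{1}{7260816} = \left(- \frac{1}{2973}\right) \frac{1}{7260816} = - \frac{1}{21586405968}$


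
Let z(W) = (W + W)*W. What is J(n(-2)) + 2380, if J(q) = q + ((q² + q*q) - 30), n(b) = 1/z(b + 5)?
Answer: 190355/81 ≈ 2350.1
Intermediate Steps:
z(W) = 2*W² (z(W) = (2*W)*W = 2*W²)
n(b) = 1/(2*(5 + b)²) (n(b) = 1/(2*(b + 5)²) = 1/(2*(5 + b)²))
J(q) = -30 + q + 2*q² (J(q) = q + ((q² + q²) - 30) = q + (2*q² - 30) = q + (-30 + 2*q²) = -30 + q + 2*q²)
J(n(-2)) + 2380 = (-30 + 1/(2*(5 - 2)²) + 2*(1/(2*(5 - 2)²))²) + 2380 = (-30 + (½)/3² + 2*((½)/3²)²) + 2380 = (-30 + (½)*(⅑) + 2*((½)*(⅑))²) + 2380 = (-30 + 1/18 + 2*(1/18)²) + 2380 = (-30 + 1/18 + 2*(1/324)) + 2380 = (-30 + 1/18 + 1/162) + 2380 = -2425/81 + 2380 = 190355/81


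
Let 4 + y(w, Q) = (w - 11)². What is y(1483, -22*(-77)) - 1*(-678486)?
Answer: 2845266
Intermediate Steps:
y(w, Q) = -4 + (-11 + w)² (y(w, Q) = -4 + (w - 11)² = -4 + (-11 + w)²)
y(1483, -22*(-77)) - 1*(-678486) = (-4 + (-11 + 1483)²) - 1*(-678486) = (-4 + 1472²) + 678486 = (-4 + 2166784) + 678486 = 2166780 + 678486 = 2845266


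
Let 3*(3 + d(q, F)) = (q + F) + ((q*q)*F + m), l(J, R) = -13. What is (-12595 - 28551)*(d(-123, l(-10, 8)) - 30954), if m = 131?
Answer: 11913947738/3 ≈ 3.9713e+9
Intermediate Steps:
d(q, F) = 122/3 + F/3 + q/3 + F*q²/3 (d(q, F) = -3 + ((q + F) + ((q*q)*F + 131))/3 = -3 + ((F + q) + (q²*F + 131))/3 = -3 + ((F + q) + (F*q² + 131))/3 = -3 + ((F + q) + (131 + F*q²))/3 = -3 + (131 + F + q + F*q²)/3 = -3 + (131/3 + F/3 + q/3 + F*q²/3) = 122/3 + F/3 + q/3 + F*q²/3)
(-12595 - 28551)*(d(-123, l(-10, 8)) - 30954) = (-12595 - 28551)*((122/3 + (⅓)*(-13) + (⅓)*(-123) + (⅓)*(-13)*(-123)²) - 30954) = -41146*((122/3 - 13/3 - 41 + (⅓)*(-13)*15129) - 30954) = -41146*((122/3 - 13/3 - 41 - 65559) - 30954) = -41146*(-196691/3 - 30954) = -41146*(-289553/3) = 11913947738/3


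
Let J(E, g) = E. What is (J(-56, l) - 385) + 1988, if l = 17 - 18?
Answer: 1547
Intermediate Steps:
l = -1
(J(-56, l) - 385) + 1988 = (-56 - 385) + 1988 = -441 + 1988 = 1547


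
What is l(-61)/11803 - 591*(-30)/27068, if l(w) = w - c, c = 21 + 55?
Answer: 102779437/159741802 ≈ 0.64341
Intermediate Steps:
c = 76
l(w) = -76 + w (l(w) = w - 1*76 = w - 76 = -76 + w)
l(-61)/11803 - 591*(-30)/27068 = (-76 - 61)/11803 - 591*(-30)/27068 = -137*1/11803 + 17730*(1/27068) = -137/11803 + 8865/13534 = 102779437/159741802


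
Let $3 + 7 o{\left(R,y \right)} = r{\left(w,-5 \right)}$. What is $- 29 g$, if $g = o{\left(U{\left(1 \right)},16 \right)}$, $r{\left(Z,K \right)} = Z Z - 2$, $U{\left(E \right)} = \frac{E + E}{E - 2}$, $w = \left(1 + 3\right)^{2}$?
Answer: $- \frac{7279}{7} \approx -1039.9$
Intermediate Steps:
$w = 16$ ($w = 4^{2} = 16$)
$U{\left(E \right)} = \frac{2 E}{-2 + E}$
$r{\left(Z,K \right)} = -2 + Z^{2}$ ($r{\left(Z,K \right)} = Z^{2} - 2 = -2 + Z^{2}$)
$o{\left(R,y \right)} = \frac{251}{7}$ ($o{\left(R,y \right)} = - \frac{3}{7} + \frac{-2 + 16^{2}}{7} = - \frac{3}{7} + \frac{-2 + 256}{7} = - \frac{3}{7} + \frac{1}{7} \cdot 254 = - \frac{3}{7} + \frac{254}{7} = \frac{251}{7}$)
$g = \frac{251}{7} \approx 35.857$
$- 29 g = \left(-29\right) \frac{251}{7} = - \frac{7279}{7}$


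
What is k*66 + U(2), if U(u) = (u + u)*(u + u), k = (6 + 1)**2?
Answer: 3250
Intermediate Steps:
k = 49 (k = 7**2 = 49)
U(u) = 4*u**2 (U(u) = (2*u)*(2*u) = 4*u**2)
k*66 + U(2) = 49*66 + 4*2**2 = 3234 + 4*4 = 3234 + 16 = 3250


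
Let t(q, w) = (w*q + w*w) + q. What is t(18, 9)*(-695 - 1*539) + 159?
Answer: -321915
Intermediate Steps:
t(q, w) = q + w² + q*w (t(q, w) = (q*w + w²) + q = (w² + q*w) + q = q + w² + q*w)
t(18, 9)*(-695 - 1*539) + 159 = (18 + 9² + 18*9)*(-695 - 1*539) + 159 = (18 + 81 + 162)*(-695 - 539) + 159 = 261*(-1234) + 159 = -322074 + 159 = -321915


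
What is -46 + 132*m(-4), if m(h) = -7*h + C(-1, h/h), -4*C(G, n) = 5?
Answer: 3485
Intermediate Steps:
C(G, n) = -5/4 (C(G, n) = -1/4*5 = -5/4)
m(h) = -5/4 - 7*h (m(h) = -7*h - 5/4 = -5/4 - 7*h)
-46 + 132*m(-4) = -46 + 132*(-5/4 - 7*(-4)) = -46 + 132*(-5/4 + 28) = -46 + 132*(107/4) = -46 + 3531 = 3485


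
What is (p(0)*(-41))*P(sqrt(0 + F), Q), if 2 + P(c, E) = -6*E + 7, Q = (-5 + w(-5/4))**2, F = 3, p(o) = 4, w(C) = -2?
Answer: 47396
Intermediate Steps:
Q = 49 (Q = (-5 - 2)**2 = (-7)**2 = 49)
P(c, E) = 5 - 6*E (P(c, E) = -2 + (-6*E + 7) = -2 + (7 - 6*E) = 5 - 6*E)
(p(0)*(-41))*P(sqrt(0 + F), Q) = (4*(-41))*(5 - 6*49) = -164*(5 - 294) = -164*(-289) = 47396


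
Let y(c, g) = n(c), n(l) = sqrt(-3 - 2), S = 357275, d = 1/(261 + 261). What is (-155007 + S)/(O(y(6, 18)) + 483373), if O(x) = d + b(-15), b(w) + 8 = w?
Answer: 105583896/252308701 ≈ 0.41847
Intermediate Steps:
d = 1/522 ≈ 0.0019157
n(l) = I*sqrt(5) (n(l) = sqrt(-5) = I*sqrt(5))
b(w) = -8 + w
y(c, g) = I*sqrt(5)
O(x) = -12005/522 (O(x) = 1/522 + (-8 - 15) = 1/522 - 23 = -12005/522)
(-155007 + S)/(O(y(6, 18)) + 483373) = (-155007 + 357275)/(-12005/522 + 483373) = 202268/(252308701/522) = 202268*(522/252308701) = 105583896/252308701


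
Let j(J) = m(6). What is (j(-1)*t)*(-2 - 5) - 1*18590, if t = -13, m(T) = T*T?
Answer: -15314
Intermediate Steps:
m(T) = T**2
j(J) = 36 (j(J) = 6**2 = 36)
(j(-1)*t)*(-2 - 5) - 1*18590 = (36*(-13))*(-2 - 5) - 1*18590 = -468*(-7) - 18590 = 3276 - 18590 = -15314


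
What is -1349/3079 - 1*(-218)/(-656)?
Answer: -778083/1009912 ≈ -0.77045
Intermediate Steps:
-1349/3079 - 1*(-218)/(-656) = -1349*1/3079 + 218*(-1/656) = -1349/3079 - 109/328 = -778083/1009912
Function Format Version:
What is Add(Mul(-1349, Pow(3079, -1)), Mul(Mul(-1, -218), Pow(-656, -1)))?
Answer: Rational(-778083, 1009912) ≈ -0.77045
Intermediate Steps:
Add(Mul(-1349, Pow(3079, -1)), Mul(Mul(-1, -218), Pow(-656, -1))) = Add(Mul(-1349, Rational(1, 3079)), Mul(218, Rational(-1, 656))) = Add(Rational(-1349, 3079), Rational(-109, 328)) = Rational(-778083, 1009912)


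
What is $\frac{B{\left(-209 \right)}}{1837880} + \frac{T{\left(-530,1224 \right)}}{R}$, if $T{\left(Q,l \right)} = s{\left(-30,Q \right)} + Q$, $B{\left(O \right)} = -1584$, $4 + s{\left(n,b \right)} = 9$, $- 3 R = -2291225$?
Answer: $- \frac{2965437}{1914089365} \approx -0.0015493$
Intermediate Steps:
$R = \frac{2291225}{3}$ ($R = \left(- \frac{1}{3}\right) \left(-2291225\right) = \frac{2291225}{3} \approx 7.6374 \cdot 10^{5}$)
$s{\left(n,b \right)} = 5$ ($s{\left(n,b \right)} = -4 + 9 = 5$)
$T{\left(Q,l \right)} = 5 + Q$
$\frac{B{\left(-209 \right)}}{1837880} + \frac{T{\left(-530,1224 \right)}}{R} = - \frac{1584}{1837880} + \frac{5 - 530}{\frac{2291225}{3}} = \left(-1584\right) \frac{1}{1837880} - \frac{63}{91649} = - \frac{18}{20885} - \frac{63}{91649} = - \frac{2965437}{1914089365}$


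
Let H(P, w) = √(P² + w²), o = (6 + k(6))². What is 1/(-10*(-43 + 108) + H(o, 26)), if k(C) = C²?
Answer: 325/1344936 + 53*√277/1344936 ≈ 0.00089751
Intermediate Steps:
o = 1764 (o = (6 + 6²)² = (6 + 36)² = 42² = 1764)
1/(-10*(-43 + 108) + H(o, 26)) = 1/(-10*(-43 + 108) + √(1764² + 26²)) = 1/(-10*65 + √(3111696 + 676)) = 1/(-650 + √3112372) = 1/(-650 + 106*√277)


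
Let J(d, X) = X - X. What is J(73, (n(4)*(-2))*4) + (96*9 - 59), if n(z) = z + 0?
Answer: 805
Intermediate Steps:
n(z) = z
J(d, X) = 0
J(73, (n(4)*(-2))*4) + (96*9 - 59) = 0 + (96*9 - 59) = 0 + (864 - 59) = 0 + 805 = 805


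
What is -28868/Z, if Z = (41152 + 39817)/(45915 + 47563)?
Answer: -385503272/11567 ≈ -33328.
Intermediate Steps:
Z = 11567/13354 (Z = 80969/93478 = 80969*(1/93478) = 11567/13354 ≈ 0.86618)
-28868/Z = -28868/11567/13354 = -28868*13354/11567 = -385503272/11567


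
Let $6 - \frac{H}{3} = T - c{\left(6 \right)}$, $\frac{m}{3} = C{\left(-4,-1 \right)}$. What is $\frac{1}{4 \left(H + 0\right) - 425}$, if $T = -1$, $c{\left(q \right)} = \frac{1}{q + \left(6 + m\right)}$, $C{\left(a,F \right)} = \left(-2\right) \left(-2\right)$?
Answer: $- \frac{2}{681} \approx -0.0029369$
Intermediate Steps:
$C{\left(a,F \right)} = 4$
$m = 12$ ($m = 3 \cdot 4 = 12$)
$c{\left(q \right)} = \frac{1}{18 + q}$ ($c{\left(q \right)} = \frac{1}{q + \left(6 + 12\right)} = \frac{1}{q + 18} = \frac{1}{18 + q}$)
$H = \frac{169}{8}$ ($H = 18 - 3 \left(-1 - \frac{1}{18 + 6}\right) = 18 - 3 \left(-1 - \frac{1}{24}\right) = 18 - - \frac{25}{8} = 18 + \frac{25}{8} = \frac{169}{8} \approx 21.125$)
$\frac{1}{4 \left(H + 0\right) - 425} = \frac{1}{4 \left(\frac{169}{8} + 0\right) - 425} = \frac{1}{4 \cdot \frac{169}{8} - 425} = \frac{1}{\frac{169}{2} - 425} = \frac{1}{- \frac{681}{2}} = - \frac{2}{681}$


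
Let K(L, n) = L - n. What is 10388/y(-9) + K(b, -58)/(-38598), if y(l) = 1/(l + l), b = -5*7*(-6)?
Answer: -3608604350/19299 ≈ -1.8698e+5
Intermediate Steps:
b = 210 (b = -35*(-6) = 210)
y(l) = 1/(2*l)
10388/y(-9) + K(b, -58)/(-38598) = 10388/(((½)/(-9))) + (210 - 1*(-58))/(-38598) = 10388/(((½)*(-⅑))) + (210 + 58)*(-1/38598) = 10388/(-1/18) + 268*(-1/38598) = 10388*(-18) - 134/19299 = -186984 - 134/19299 = -3608604350/19299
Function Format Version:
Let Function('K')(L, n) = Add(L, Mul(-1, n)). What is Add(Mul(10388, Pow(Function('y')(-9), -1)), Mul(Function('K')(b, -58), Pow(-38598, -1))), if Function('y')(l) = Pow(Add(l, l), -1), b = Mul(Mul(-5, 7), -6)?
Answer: Rational(-3608604350, 19299) ≈ -1.8698e+5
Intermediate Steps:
b = 210 (b = Mul(-35, -6) = 210)
Function('y')(l) = Mul(Rational(1, 2), Pow(l, -1)) (Function('y')(l) = Pow(Mul(2, l), -1) = Mul(Rational(1, 2), Pow(l, -1)))
Add(Mul(10388, Pow(Function('y')(-9), -1)), Mul(Function('K')(b, -58), Pow(-38598, -1))) = Add(Mul(10388, Pow(Mul(Rational(1, 2), Pow(-9, -1)), -1)), Mul(Add(210, Mul(-1, -58)), Pow(-38598, -1))) = Add(Mul(10388, Pow(Mul(Rational(1, 2), Rational(-1, 9)), -1)), Mul(Add(210, 58), Rational(-1, 38598))) = Add(Mul(10388, Pow(Rational(-1, 18), -1)), Mul(268, Rational(-1, 38598))) = Add(Mul(10388, -18), Rational(-134, 19299)) = Add(-186984, Rational(-134, 19299)) = Rational(-3608604350, 19299)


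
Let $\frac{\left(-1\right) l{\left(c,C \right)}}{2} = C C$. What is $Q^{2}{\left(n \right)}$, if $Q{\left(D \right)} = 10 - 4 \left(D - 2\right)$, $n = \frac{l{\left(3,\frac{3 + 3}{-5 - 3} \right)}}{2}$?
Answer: $\frac{6561}{16} \approx 410.06$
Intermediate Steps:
$l{\left(c,C \right)} = - 2 C^{2}$ ($l{\left(c,C \right)} = - 2 C C = - 2 C^{2}$)
$n = - \frac{9}{16}$ ($n = \frac{\left(-2\right) \left(\frac{3 + 3}{-5 - 3}\right)^{2}}{2} = - 2 \left(\frac{6}{-8}\right)^{2} \cdot \frac{1}{2} = - 2 \left(6 \left(- \frac{1}{8}\right)\right)^{2} \cdot \frac{1}{2} = - 2 \left(- \frac{3}{4}\right)^{2} \cdot \frac{1}{2} = \left(-2\right) \frac{9}{16} \cdot \frac{1}{2} = \left(- \frac{9}{8}\right) \frac{1}{2} = - \frac{9}{16} \approx -0.5625$)
$Q{\left(D \right)} = 18 - 4 D$ ($Q{\left(D \right)} = 10 - 4 \left(-2 + D\right) = 10 - \left(-8 + 4 D\right) = 18 - 4 D$)
$Q^{2}{\left(n \right)} = \left(18 - - \frac{9}{4}\right)^{2} = \left(18 + \frac{9}{4}\right)^{2} = \left(\frac{81}{4}\right)^{2} = \frac{6561}{16}$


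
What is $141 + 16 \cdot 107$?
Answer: $1853$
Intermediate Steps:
$141 + 16 \cdot 107 = 141 + 1712 = 1853$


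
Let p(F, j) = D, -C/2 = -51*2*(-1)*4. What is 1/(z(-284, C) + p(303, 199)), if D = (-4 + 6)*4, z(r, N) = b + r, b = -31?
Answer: -1/307 ≈ -0.0032573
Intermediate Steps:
C = -816 (C = -(-102)*(2*(-1))*4 = -(-102)*(-2*4) = -(-102)*(-8) = -2*408 = -816)
z(r, N) = -31 + r
D = 8 (D = 2*4 = 8)
p(F, j) = 8
1/(z(-284, C) + p(303, 199)) = 1/((-31 - 284) + 8) = 1/(-315 + 8) = 1/(-307) = -1/307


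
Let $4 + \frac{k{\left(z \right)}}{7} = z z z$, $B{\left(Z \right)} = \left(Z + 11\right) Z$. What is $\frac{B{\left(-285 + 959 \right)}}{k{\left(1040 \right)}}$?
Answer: $\frac{230845}{3937023986} \approx 5.8634 \cdot 10^{-5}$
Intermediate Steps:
$B{\left(Z \right)} = Z \left(11 + Z\right)$ ($B{\left(Z \right)} = \left(11 + Z\right) Z = Z \left(11 + Z\right)$)
$k{\left(z \right)} = -28 + 7 z^{3}$ ($k{\left(z \right)} = -28 + 7 z z z = -28 + 7 z z^{2} = -28 + 7 z^{3}$)
$\frac{B{\left(-285 + 959 \right)}}{k{\left(1040 \right)}} = \frac{\left(-285 + 959\right) \left(11 + \left(-285 + 959\right)\right)}{-28 + 7 \cdot 1040^{3}} = \frac{674 \left(11 + 674\right)}{-28 + 7 \cdot 1124864000} = \frac{674 \cdot 685}{-28 + 7874048000} = \frac{461690}{7874047972} = 461690 \cdot \frac{1}{7874047972} = \frac{230845}{3937023986}$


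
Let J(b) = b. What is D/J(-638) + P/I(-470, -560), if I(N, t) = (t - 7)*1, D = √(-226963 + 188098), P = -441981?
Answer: 49109/63 - I*√38865/638 ≈ 779.51 - 0.309*I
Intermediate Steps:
D = I*√38865 (D = √(-38865) = I*√38865 ≈ 197.14*I)
I(N, t) = -7 + t (I(N, t) = (-7 + t)*1 = -7 + t)
D/J(-638) + P/I(-470, -560) = (I*√38865)/(-638) - 441981/(-7 - 560) = (I*√38865)*(-1/638) - 441981/(-567) = -I*√38865/638 - 441981*(-1/567) = -I*√38865/638 + 49109/63 = 49109/63 - I*√38865/638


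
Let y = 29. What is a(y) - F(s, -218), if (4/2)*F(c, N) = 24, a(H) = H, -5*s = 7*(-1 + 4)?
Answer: 17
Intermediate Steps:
s = -21/5 (s = -7*(-1 + 4)/5 = -7*3/5 = -1/5*21 = -21/5 ≈ -4.2000)
F(c, N) = 12 (F(c, N) = (1/2)*24 = 12)
a(y) - F(s, -218) = 29 - 1*12 = 29 - 12 = 17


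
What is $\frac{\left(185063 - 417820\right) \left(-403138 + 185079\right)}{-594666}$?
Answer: $- \frac{50754758663}{594666} \approx -85350.0$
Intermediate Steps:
$\frac{\left(185063 - 417820\right) \left(-403138 + 185079\right)}{-594666} = \left(-232757\right) \left(-218059\right) \left(- \frac{1}{594666}\right) = 50754758663 \left(- \frac{1}{594666}\right) = - \frac{50754758663}{594666}$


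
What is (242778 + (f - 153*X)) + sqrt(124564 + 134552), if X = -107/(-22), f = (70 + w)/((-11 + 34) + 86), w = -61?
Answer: 580397403/2398 + 2*sqrt(64779) ≈ 2.4254e+5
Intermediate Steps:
f = 9/109 (f = (70 - 61)/((-11 + 34) + 86) = 9/(23 + 86) = 9/109 ≈ 0.082569)
X = 107/22 (X = -107*(-1/22) = 107/22 ≈ 4.8636)
(242778 + (f - 153*X)) + sqrt(124564 + 134552) = (242778 + (9/109 - 153*107/22)) + sqrt(124564 + 134552) = (242778 + (9/109 - 16371/22)) + sqrt(259116) = (242778 - 1784241/2398) + 2*sqrt(64779) = 580397403/2398 + 2*sqrt(64779)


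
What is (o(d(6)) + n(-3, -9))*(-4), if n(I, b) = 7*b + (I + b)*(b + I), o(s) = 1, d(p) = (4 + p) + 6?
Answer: -328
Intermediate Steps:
d(p) = 10 + p
n(I, b) = (I + b)² + 7*b (n(I, b) = 7*b + (I + b)*(I + b) = 7*b + (I + b)² = (I + b)² + 7*b)
(o(d(6)) + n(-3, -9))*(-4) = (1 + ((-3 - 9)² + 7*(-9)))*(-4) = (1 + ((-12)² - 63))*(-4) = (1 + (144 - 63))*(-4) = (1 + 81)*(-4) = 82*(-4) = -328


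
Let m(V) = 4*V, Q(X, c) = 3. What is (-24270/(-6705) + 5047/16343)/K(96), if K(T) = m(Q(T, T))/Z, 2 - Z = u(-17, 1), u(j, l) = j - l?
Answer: 143494915/21915963 ≈ 6.5475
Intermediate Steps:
Z = 20 (Z = 2 - (-17 - 1*1) = 2 - (-17 - 1) = 2 - 1*(-18) = 2 + 18 = 20)
K(T) = ⅗ (K(T) = (4*3)/20 = 12*(1/20) = ⅗)
(-24270/(-6705) + 5047/16343)/K(96) = (-24270/(-6705) + 5047/16343)/(⅗) = (-24270*(-1/6705) + 5047*(1/16343))*(5/3) = (1618/447 + 5047/16343)*(5/3) = (28698983/7305321)*(5/3) = 143494915/21915963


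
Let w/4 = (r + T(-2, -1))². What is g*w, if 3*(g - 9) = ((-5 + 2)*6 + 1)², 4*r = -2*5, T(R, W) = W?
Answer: 15484/3 ≈ 5161.3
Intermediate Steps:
r = -5/2 (r = (-2*5)/4 = (¼)*(-10) = -5/2 ≈ -2.5000)
w = 49 (w = 4*(-5/2 - 1)² = 4*(-7/2)² = 4*(49/4) = 49)
g = 316/3 (g = 9 + ((-5 + 2)*6 + 1)²/3 = 9 + (-3*6 + 1)²/3 = 9 + (-18 + 1)²/3 = 9 + (⅓)*(-17)² = 9 + (⅓)*289 = 9 + 289/3 = 316/3 ≈ 105.33)
g*w = (316/3)*49 = 15484/3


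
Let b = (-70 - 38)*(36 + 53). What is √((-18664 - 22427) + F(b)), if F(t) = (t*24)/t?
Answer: 117*I*√3 ≈ 202.65*I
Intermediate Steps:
b = -9612 (b = -108*89 = -9612)
F(t) = 24 (F(t) = (24*t)/t = 24)
√((-18664 - 22427) + F(b)) = √((-18664 - 22427) + 24) = √(-41091 + 24) = √(-41067) = 117*I*√3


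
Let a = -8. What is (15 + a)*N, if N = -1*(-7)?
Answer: 49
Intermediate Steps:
N = 7
(15 + a)*N = (15 - 8)*7 = 7*7 = 49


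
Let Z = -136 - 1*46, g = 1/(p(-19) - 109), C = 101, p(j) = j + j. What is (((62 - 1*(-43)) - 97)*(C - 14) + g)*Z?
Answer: -2660086/21 ≈ -1.2667e+5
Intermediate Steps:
p(j) = 2*j
g = -1/147 (g = 1/(2*(-19) - 109) = 1/(-38 - 109) = 1/(-147) = -1/147 ≈ -0.0068027)
Z = -182 (Z = -136 - 46 = -182)
(((62 - 1*(-43)) - 97)*(C - 14) + g)*Z = (((62 - 1*(-43)) - 97)*(101 - 14) - 1/147)*(-182) = (((62 + 43) - 97)*87 - 1/147)*(-182) = ((105 - 97)*87 - 1/147)*(-182) = (8*87 - 1/147)*(-182) = (696 - 1/147)*(-182) = (102311/147)*(-182) = -2660086/21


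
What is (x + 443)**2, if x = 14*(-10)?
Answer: 91809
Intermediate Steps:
x = -140
(x + 443)**2 = (-140 + 443)**2 = 303**2 = 91809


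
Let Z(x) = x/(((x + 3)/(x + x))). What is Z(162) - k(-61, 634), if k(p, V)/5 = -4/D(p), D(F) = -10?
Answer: 17386/55 ≈ 316.11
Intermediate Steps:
Z(x) = 2*x²/(3 + x) (Z(x) = x/(((3 + x)/((2*x)))) = x/(((3 + x)*(1/(2*x)))) = x/(((3 + x)/(2*x))) = x*(2*x/(3 + x)) = 2*x²/(3 + x))
k(p, V) = 2 (k(p, V) = 5*(-4/(-10)) = 5*(-4*(-⅒)) = 5*(⅖) = 2)
Z(162) - k(-61, 634) = 2*162²/(3 + 162) - 1*2 = 2*26244/165 - 2 = 2*26244*(1/165) - 2 = 17496/55 - 2 = 17386/55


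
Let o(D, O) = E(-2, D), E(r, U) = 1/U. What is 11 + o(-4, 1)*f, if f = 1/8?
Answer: 351/32 ≈ 10.969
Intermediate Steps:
o(D, O) = 1/D
f = ⅛ ≈ 0.12500
11 + o(-4, 1)*f = 11 + (⅛)/(-4) = 11 - ¼*⅛ = 11 - 1/32 = 351/32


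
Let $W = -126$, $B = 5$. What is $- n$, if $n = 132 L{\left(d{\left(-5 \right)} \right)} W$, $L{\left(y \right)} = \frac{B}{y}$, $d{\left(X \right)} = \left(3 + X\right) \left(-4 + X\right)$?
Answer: $4620$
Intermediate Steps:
$d{\left(X \right)} = \left(-4 + X\right) \left(3 + X\right)$
$L{\left(y \right)} = \frac{5}{y}$
$n = -4620$ ($n = 132 \frac{5}{-12 + \left(-5\right)^{2} - -5} \left(-126\right) = 132 \frac{5}{-12 + 25 + 5} \left(-126\right) = 132 \cdot \frac{5}{18} \left(-126\right) = \frac{110}{3} \left(-126\right) = -4620$)
$- n = \left(-1\right) \left(-4620\right) = 4620$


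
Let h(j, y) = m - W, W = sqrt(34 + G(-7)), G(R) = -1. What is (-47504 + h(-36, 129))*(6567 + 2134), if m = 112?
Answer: -412357792 - 8701*sqrt(33) ≈ -4.1241e+8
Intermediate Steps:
W = sqrt(33) (W = sqrt(34 - 1) = sqrt(33) ≈ 5.7446)
h(j, y) = 112 - sqrt(33)
(-47504 + h(-36, 129))*(6567 + 2134) = (-47504 + (112 - sqrt(33)))*(6567 + 2134) = (-47392 - sqrt(33))*8701 = -412357792 - 8701*sqrt(33)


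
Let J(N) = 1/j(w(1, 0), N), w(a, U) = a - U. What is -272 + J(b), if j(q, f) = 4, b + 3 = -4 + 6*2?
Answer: -1087/4 ≈ -271.75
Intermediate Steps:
b = 5 (b = -3 + (-4 + 6*2) = -3 + (-4 + 12) = -3 + 8 = 5)
J(N) = 1/4
-272 + J(b) = -272 + 1/4 = -1087/4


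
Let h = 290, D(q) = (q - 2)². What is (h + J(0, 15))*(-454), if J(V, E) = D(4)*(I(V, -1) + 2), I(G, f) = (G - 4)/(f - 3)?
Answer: -137108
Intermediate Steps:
D(q) = (-2 + q)²
I(G, f) = (-4 + G)/(-3 + f)
J(V, E) = 12 - V (J(V, E) = (-2 + 4)²*((-4 + V)/(-3 - 1) + 2) = 2²*((-4 + V)/(-4) + 2) = 4*(-(-4 + V)/4 + 2) = 4*((1 - V/4) + 2) = 4*(3 - V/4) = 12 - V)
(h + J(0, 15))*(-454) = (290 + (12 - 1*0))*(-454) = (290 + (12 + 0))*(-454) = (290 + 12)*(-454) = 302*(-454) = -137108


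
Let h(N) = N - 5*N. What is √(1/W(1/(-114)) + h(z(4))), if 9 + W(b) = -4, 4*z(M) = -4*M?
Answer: 3*√299/13 ≈ 3.9904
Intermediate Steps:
z(M) = -M (z(M) = (-4*M)/4 = -M)
h(N) = -4*N
W(b) = -13 (W(b) = -9 - 4 = -13)
√(1/W(1/(-114)) + h(z(4))) = √(1/(-13) - (-4)*4) = √(-1/13 - 4*(-4)) = √(-1/13 + 16) = √(207/13) = 3*√299/13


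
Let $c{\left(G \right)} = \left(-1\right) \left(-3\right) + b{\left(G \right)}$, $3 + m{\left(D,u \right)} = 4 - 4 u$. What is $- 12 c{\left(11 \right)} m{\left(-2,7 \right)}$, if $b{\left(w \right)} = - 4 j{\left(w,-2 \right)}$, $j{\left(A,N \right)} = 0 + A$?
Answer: $-13284$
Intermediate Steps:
$j{\left(A,N \right)} = A$
$m{\left(D,u \right)} = 1 - 4 u$ ($m{\left(D,u \right)} = -3 - \left(-4 + 4 u\right) = 1 - 4 u$)
$b{\left(w \right)} = - 4 w$
$c{\left(G \right)} = 3 - 4 G$ ($c{\left(G \right)} = \left(-1\right) \left(-3\right) - 4 G = 3 - 4 G$)
$- 12 c{\left(11 \right)} m{\left(-2,7 \right)} = - 12 \left(3 - 44\right) \left(1 - 28\right) = \left(-12\right) \left(-41\right) \left(-27\right) = 492 \left(-27\right) = -13284$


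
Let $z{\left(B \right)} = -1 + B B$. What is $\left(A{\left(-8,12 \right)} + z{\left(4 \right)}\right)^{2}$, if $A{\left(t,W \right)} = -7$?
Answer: $64$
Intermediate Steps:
$z{\left(B \right)} = -1 + B^{2}$
$\left(A{\left(-8,12 \right)} + z{\left(4 \right)}\right)^{2} = \left(-7 - \left(1 - 4^{2}\right)\right)^{2} = \left(-7 + \left(-1 + 16\right)\right)^{2} = \left(-7 + 15\right)^{2} = 8^{2} = 64$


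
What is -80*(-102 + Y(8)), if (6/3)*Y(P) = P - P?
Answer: 8160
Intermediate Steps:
Y(P) = 0 (Y(P) = (P - P)/2 = (½)*0 = 0)
-80*(-102 + Y(8)) = -80*(-102 + 0) = -80*(-102) = 8160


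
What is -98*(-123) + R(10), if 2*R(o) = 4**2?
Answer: 12062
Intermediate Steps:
R(o) = 8 (R(o) = (1/2)*4**2 = (1/2)*16 = 8)
-98*(-123) + R(10) = -98*(-123) + 8 = 12054 + 8 = 12062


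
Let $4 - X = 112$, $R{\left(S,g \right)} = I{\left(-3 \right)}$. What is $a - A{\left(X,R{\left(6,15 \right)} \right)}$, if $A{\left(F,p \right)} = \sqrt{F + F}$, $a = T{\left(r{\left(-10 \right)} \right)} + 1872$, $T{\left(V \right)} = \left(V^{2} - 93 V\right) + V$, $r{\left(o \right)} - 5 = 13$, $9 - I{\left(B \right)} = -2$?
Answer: $540 - 6 i \sqrt{6} \approx 540.0 - 14.697 i$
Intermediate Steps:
$I{\left(B \right)} = 11$ ($I{\left(B \right)} = 9 - -2 = 9 + 2 = 11$)
$R{\left(S,g \right)} = 11$
$X = -108$ ($X = 4 - 112 = -108$)
$r{\left(o \right)} = 18$ ($r{\left(o \right)} = 5 + 13 = 18$)
$T{\left(V \right)} = V^{2} - 92 V$
$a = 540$ ($a = 18 \left(-92 + 18\right) + 1872 = 18 \left(-74\right) + 1872 = -1332 + 1872 = 540$)
$A{\left(F,p \right)} = \sqrt{2} \sqrt{F}$ ($A{\left(F,p \right)} = \sqrt{2 F} = \sqrt{2} \sqrt{F}$)
$a - A{\left(X,R{\left(6,15 \right)} \right)} = 540 - \sqrt{2} \sqrt{-108} = 540 - \sqrt{2} \cdot 6 i \sqrt{3} = 540 - 6 i \sqrt{6}$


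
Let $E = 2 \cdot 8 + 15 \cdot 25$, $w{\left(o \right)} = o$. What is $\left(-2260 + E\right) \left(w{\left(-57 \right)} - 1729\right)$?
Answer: $3338034$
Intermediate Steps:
$E = 391$ ($E = 16 + 375 = 391$)
$\left(-2260 + E\right) \left(w{\left(-57 \right)} - 1729\right) = \left(-2260 + 391\right) \left(-57 - 1729\right) = \left(-1869\right) \left(-1786\right) = 3338034$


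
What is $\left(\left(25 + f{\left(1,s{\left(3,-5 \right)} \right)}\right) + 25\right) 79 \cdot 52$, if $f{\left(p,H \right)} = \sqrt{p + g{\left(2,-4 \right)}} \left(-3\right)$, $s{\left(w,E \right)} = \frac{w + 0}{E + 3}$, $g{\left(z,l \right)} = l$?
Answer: $205400 - 12324 i \sqrt{3} \approx 2.054 \cdot 10^{5} - 21346.0 i$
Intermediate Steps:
$s{\left(w,E \right)} = \frac{w}{3 + E}$
$f{\left(p,H \right)} = - 3 \sqrt{-4 + p}$ ($f{\left(p,H \right)} = \sqrt{p - 4} \left(-3\right) = \sqrt{-4 + p} \left(-3\right) = - 3 \sqrt{-4 + p}$)
$\left(\left(25 + f{\left(1,s{\left(3,-5 \right)} \right)}\right) + 25\right) 79 \cdot 52 = \left(\left(25 - 3 \sqrt{-4 + 1}\right) + 25\right) 79 \cdot 52 = \left(\left(25 - 3 \sqrt{-3}\right) + 25\right) 79 \cdot 52 = \left(\left(25 - 3 i \sqrt{3}\right) + 25\right) 79 \cdot 52 = \left(50 - 3 i \sqrt{3}\right) 79 \cdot 52 = \left(3950 - 237 i \sqrt{3}\right) 52 = 205400 - 12324 i \sqrt{3}$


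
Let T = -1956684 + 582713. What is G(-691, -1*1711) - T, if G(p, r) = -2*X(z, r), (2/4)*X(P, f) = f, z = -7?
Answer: 1380815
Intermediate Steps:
X(P, f) = 2*f
G(p, r) = -4*r
T = -1373971
G(-691, -1*1711) - T = -(-4)*1711 - 1*(-1373971) = -4*(-1711) + 1373971 = 6844 + 1373971 = 1380815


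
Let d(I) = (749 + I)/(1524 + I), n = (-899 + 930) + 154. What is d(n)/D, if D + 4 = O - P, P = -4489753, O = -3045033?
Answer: 467/1234509822 ≈ 3.7829e-7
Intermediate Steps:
n = 185 (n = 31 + 154 = 185)
d(I) = (749 + I)/(1524 + I)
D = 1444716 (D = -4 + (-3045033 - 1*(-4489753)) = -4 + (-3045033 + 4489753) = -4 + 1444720 = 1444716)
d(n)/D = ((749 + 185)/(1524 + 185))/1444716 = (934/1709)*(1/1444716) = 467/1234509822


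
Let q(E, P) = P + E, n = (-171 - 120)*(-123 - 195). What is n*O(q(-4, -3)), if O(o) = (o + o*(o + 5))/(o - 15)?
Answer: -323883/11 ≈ -29444.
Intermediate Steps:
n = 92538 (n = -291*(-318) = 92538)
q(E, P) = E + P
O(o) = (o + o*(5 + o))/(-15 + o)
n*O(q(-4, -3)) = 92538*((-4 - 3)*(6 + (-4 - 3))/(-15 + (-4 - 3))) = 92538*(-7*(6 - 7)/(-15 - 7)) = 92538*(-7*(-1)/(-22)) = 92538*(-7*(-1/22)*(-1)) = 92538*(-7/22) = -323883/11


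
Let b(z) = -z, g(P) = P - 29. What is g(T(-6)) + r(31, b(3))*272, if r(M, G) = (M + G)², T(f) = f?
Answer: 213213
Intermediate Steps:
g(P) = -29 + P
r(M, G) = (G + M)²
g(T(-6)) + r(31, b(3))*272 = (-29 - 6) + (-1*3 + 31)²*272 = -35 + (-3 + 31)²*272 = -35 + 28²*272 = -35 + 784*272 = -35 + 213248 = 213213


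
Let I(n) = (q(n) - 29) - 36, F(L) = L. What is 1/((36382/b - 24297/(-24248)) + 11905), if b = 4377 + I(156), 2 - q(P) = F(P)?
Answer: 7201656/85805944513 ≈ 8.3930e-5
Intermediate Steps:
q(P) = 2 - P
I(n) = -63 - n (I(n) = ((2 - n) - 29) - 36 = (-27 - n) - 36 = -63 - n)
b = 4158 (b = 4377 + (-63 - 1*156) = 4377 + (-63 - 156) = 4377 - 219 = 4158)
1/((36382/b - 24297/(-24248)) + 11905) = 1/((36382/4158 - 24297/(-24248)) + 11905) = 1/((36382*(1/4158) - 24297*(-1/24248)) + 11905) = 1/((18191/2079 + 3471/3464) + 11905) = 1/(70229833/7201656 + 11905) = 1/(85805944513/7201656) = 7201656/85805944513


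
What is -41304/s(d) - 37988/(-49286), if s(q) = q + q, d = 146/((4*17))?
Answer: -17302139462/1798939 ≈ -9618.0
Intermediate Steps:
d = 73/34 (d = 146/68 = 146*(1/68) = 73/34 ≈ 2.1471)
s(q) = 2*q
-41304/s(d) - 37988/(-49286) = -41304/(2*(73/34)) - 37988/(-49286) = -41304/73/17 - 37988*(-1/49286) = -41304*17/73 + 18994/24643 = -702168/73 + 18994/24643 = -17302139462/1798939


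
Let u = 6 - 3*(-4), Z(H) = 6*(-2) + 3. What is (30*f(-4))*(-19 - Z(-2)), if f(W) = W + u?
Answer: -4200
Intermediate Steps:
Z(H) = -9 (Z(H) = -12 + 3 = -9)
u = 18 (u = 6 + 12 = 18)
f(W) = 18 + W (f(W) = W + 18 = 18 + W)
(30*f(-4))*(-19 - Z(-2)) = (30*(18 - 4))*(-19 - 1*(-9)) = (30*14)*(-19 + 9) = 420*(-10) = -4200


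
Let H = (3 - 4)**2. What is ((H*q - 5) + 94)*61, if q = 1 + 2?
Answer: 5612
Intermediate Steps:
H = 1 (H = (-1)**2 = 1)
q = 3
((H*q - 5) + 94)*61 = ((1*3 - 5) + 94)*61 = ((3 - 5) + 94)*61 = (-2 + 94)*61 = 92*61 = 5612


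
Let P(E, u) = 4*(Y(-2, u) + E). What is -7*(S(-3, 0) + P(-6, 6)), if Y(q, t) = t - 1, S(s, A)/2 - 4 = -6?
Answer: 56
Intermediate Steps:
S(s, A) = -4 (S(s, A) = 8 + 2*(-6) = 8 - 12 = -4)
Y(q, t) = -1 + t
P(E, u) = -4 + 4*E + 4*u (P(E, u) = 4*((-1 + u) + E) = 4*(-1 + E + u) = -4 + 4*E + 4*u)
-7*(S(-3, 0) + P(-6, 6)) = -7*(-4 + (-4 + 4*(-6) + 4*6)) = -7*(-4 + (-4 - 24 + 24)) = -7*(-4 - 4) = -7*(-8) = 56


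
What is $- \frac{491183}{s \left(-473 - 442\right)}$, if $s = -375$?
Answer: $- \frac{491183}{343125} \approx -1.4315$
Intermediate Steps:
$- \frac{491183}{s \left(-473 - 442\right)} = - \frac{491183}{\left(-375\right) \left(-473 - 442\right)} = - \frac{491183}{\left(-375\right) \left(-915\right)} = - \frac{491183}{343125}$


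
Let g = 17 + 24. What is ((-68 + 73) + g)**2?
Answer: 2116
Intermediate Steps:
g = 41
((-68 + 73) + g)**2 = ((-68 + 73) + 41)**2 = (5 + 41)**2 = 46**2 = 2116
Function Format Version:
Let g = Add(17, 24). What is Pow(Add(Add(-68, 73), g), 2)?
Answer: 2116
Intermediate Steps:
g = 41
Pow(Add(Add(-68, 73), g), 2) = Pow(Add(Add(-68, 73), 41), 2) = Pow(Add(5, 41), 2) = Pow(46, 2) = 2116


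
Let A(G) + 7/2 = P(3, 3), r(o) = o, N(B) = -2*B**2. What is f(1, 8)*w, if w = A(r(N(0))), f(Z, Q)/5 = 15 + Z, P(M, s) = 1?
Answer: -200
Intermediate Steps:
f(Z, Q) = 75 + 5*Z (f(Z, Q) = 5*(15 + Z) = 75 + 5*Z)
A(G) = -5/2 (A(G) = -7/2 + 1 = -5/2)
w = -5/2 ≈ -2.5000
f(1, 8)*w = (75 + 5*1)*(-5/2) = (75 + 5)*(-5/2) = 80*(-5/2) = -200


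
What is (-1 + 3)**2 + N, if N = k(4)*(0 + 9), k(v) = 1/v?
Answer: 25/4 ≈ 6.2500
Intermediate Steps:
N = 9/4 (N = (0 + 9)/4 = (1/4)*9 = 9/4 ≈ 2.2500)
(-1 + 3)**2 + N = (-1 + 3)**2 + 9/4 = 2**2 + 9/4 = 4 + 9/4 = 25/4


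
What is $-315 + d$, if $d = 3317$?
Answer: $3002$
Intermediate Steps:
$-315 + d = -315 + 3317 = 3002$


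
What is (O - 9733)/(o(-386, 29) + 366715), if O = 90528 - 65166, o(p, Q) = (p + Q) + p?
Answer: 15629/365972 ≈ 0.042705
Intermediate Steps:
o(p, Q) = Q + 2*p (o(p, Q) = (Q + p) + p = Q + 2*p)
O = 25362
(O - 9733)/(o(-386, 29) + 366715) = (25362 - 9733)/((29 + 2*(-386)) + 366715) = 15629/((29 - 772) + 366715) = 15629/(-743 + 366715) = 15629/365972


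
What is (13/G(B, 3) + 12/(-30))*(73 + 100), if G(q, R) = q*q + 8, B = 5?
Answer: -173/165 ≈ -1.0485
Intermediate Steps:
G(q, R) = 8 + q² (G(q, R) = q² + 8 = 8 + q²)
(13/G(B, 3) + 12/(-30))*(73 + 100) = (13/(8 + 5²) + 12/(-30))*(73 + 100) = (13/(8 + 25) + 12*(-1/30))*173 = (13/33 - ⅖)*173 = -1/165*173 = -173/165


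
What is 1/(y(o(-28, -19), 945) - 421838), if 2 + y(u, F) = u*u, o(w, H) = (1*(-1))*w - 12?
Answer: -1/421584 ≈ -2.3720e-6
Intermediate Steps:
o(w, H) = -12 - w (o(w, H) = -w - 12 = -12 - w)
y(u, F) = -2 + u**2 (y(u, F) = -2 + u*u = -2 + u**2)
1/(y(o(-28, -19), 945) - 421838) = 1/((-2 + (-12 - 1*(-28))**2) - 421838) = 1/((-2 + (-12 + 28)**2) - 421838) = 1/((-2 + 16**2) - 421838) = 1/((-2 + 256) - 421838) = 1/(254 - 421838) = 1/(-421584) = -1/421584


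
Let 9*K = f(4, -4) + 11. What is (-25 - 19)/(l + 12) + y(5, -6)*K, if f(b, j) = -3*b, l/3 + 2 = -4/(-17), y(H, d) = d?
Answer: -112/19 ≈ -5.8947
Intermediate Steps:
l = -90/17 (l = -6 + 3*(-4/(-17)) = -6 + 3*(-4*(-1/17)) = -6 + 3*(4/17) = -6 + 12/17 = -90/17 ≈ -5.2941)
K = -⅑ (K = (-3*4 + 11)/9 = (-12 + 11)/9 = (⅑)*(-1) = -⅑ ≈ -0.11111)
(-25 - 19)/(l + 12) + y(5, -6)*K = (-25 - 19)/(-90/17 + 12) - 6*(-⅑) = -44/114/17 + ⅔ = -44*17/114 + ⅔ = -374/57 + ⅔ = -112/19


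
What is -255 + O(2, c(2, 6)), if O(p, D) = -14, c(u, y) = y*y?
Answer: -269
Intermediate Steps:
c(u, y) = y²
-255 + O(2, c(2, 6)) = -255 - 14 = -269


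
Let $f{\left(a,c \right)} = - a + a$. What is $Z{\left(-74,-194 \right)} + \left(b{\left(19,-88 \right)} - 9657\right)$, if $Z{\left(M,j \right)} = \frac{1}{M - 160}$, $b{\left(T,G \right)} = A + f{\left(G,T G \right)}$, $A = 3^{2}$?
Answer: $- \frac{2257633}{234} \approx -9648.0$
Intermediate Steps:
$A = 9$
$f{\left(a,c \right)} = 0$
$b{\left(T,G \right)} = 9$ ($b{\left(T,G \right)} = 9 + 0 = 9$)
$Z{\left(M,j \right)} = \frac{1}{-160 + M}$
$Z{\left(-74,-194 \right)} + \left(b{\left(19,-88 \right)} - 9657\right) = \frac{1}{-160 - 74} + \left(9 - 9657\right) = \frac{1}{-234} + \left(9 - 9657\right) = - \frac{1}{234} - 9648 = - \frac{2257633}{234}$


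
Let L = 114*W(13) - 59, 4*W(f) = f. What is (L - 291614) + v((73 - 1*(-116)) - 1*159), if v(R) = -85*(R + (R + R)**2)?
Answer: -1199705/2 ≈ -5.9985e+5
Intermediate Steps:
W(f) = f/4
L = 623/2 (L = 114*((1/4)*13) - 59 = 114*(13/4) - 59 = 741/2 - 59 = 623/2 ≈ 311.50)
v(R) = -340*R**2 - 85*R (v(R) = -85*(R + (2*R)**2) = -85*(R + 4*R**2) = -340*R**2 - 85*R)
(L - 291614) + v((73 - 1*(-116)) - 1*159) = (623/2 - 291614) - 85*((73 - 1*(-116)) - 1*159)*(1 + 4*((73 - 1*(-116)) - 1*159)) = -582605/2 - 85*((73 + 116) - 159)*(1 + 4*((73 + 116) - 159)) = -582605/2 - 85*(189 - 159)*(1 + 4*(189 - 159)) = -582605/2 - 85*30*(1 + 4*30) = -582605/2 - 85*30*(1 + 120) = -582605/2 - 85*30*121 = -582605/2 - 308550 = -1199705/2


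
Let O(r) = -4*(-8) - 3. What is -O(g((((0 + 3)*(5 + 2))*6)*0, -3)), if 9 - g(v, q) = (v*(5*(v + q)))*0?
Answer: -29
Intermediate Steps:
g(v, q) = 9 (g(v, q) = 9 - v*(5*(v + q))*0 = 9 - v*(5*(q + v))*0 = 9 - v*(5*q + 5*v)*0 = 9 - 1*0 = 9 + 0 = 9)
O(r) = 29 (O(r) = 32 - 3 = 29)
-O(g((((0 + 3)*(5 + 2))*6)*0, -3)) = -1*29 = -29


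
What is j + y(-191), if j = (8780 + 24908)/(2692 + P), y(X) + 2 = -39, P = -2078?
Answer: 4257/307 ≈ 13.866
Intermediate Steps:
y(X) = -41 (y(X) = -2 - 39 = -41)
j = 16844/307 (j = (8780 + 24908)/(2692 - 2078) = 33688/614 = 33688*(1/614) = 16844/307 ≈ 54.866)
j + y(-191) = 16844/307 - 41 = 4257/307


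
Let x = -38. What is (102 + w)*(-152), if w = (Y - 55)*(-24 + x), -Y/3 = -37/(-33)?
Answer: -6220752/11 ≈ -5.6552e+5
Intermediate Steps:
Y = -37/11 (Y = -(-111)/(-33) = -(-111)*(-1)/33 = -3*37/33 = -37/11 ≈ -3.3636)
w = 39804/11 (w = (-37/11 - 55)*(-24 - 38) = -642/11*(-62) = 39804/11 ≈ 3618.5)
(102 + w)*(-152) = (102 + 39804/11)*(-152) = (40926/11)*(-152) = -6220752/11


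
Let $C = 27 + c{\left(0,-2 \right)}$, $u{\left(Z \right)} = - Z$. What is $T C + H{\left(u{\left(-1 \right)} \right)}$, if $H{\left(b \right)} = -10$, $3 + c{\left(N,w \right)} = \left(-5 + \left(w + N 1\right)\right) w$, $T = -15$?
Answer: $-580$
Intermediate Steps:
$c{\left(N,w \right)} = -3 + w \left(-5 + N + w\right)$ ($c{\left(N,w \right)} = -3 + \left(-5 + \left(w + N 1\right)\right) w = -3 + \left(-5 + \left(w + N\right)\right) w = -3 + \left(-5 + \left(N + w\right)\right) w = -3 + \left(-5 + N + w\right) w = -3 + w \left(-5 + N + w\right)$)
$C = 38$ ($C = 27 + \left(-3 + \left(-2\right)^{2} - -10 + 0 \left(-2\right)\right) = 27 + \left(-3 + 4 + 10 + 0\right) = 27 + 11 = 38$)
$T C + H{\left(u{\left(-1 \right)} \right)} = \left(-15\right) 38 - 10 = -570 - 10 = -580$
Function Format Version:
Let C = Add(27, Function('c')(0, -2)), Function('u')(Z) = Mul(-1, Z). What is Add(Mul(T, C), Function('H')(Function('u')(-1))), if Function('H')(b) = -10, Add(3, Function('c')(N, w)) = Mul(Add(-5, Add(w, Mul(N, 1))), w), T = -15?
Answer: -580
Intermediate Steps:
Function('c')(N, w) = Add(-3, Mul(w, Add(-5, N, w))) (Function('c')(N, w) = Add(-3, Mul(Add(-5, Add(w, Mul(N, 1))), w)) = Add(-3, Mul(Add(-5, Add(w, N)), w)) = Add(-3, Mul(Add(-5, Add(N, w)), w)) = Add(-3, Mul(Add(-5, N, w), w)) = Add(-3, Mul(w, Add(-5, N, w))))
C = 38 (C = Add(27, Add(-3, Pow(-2, 2), Mul(-5, -2), Mul(0, -2))) = Add(27, Add(-3, 4, 10, 0)) = Add(27, 11) = 38)
Add(Mul(T, C), Function('H')(Function('u')(-1))) = Add(Mul(-15, 38), -10) = Add(-570, -10) = -580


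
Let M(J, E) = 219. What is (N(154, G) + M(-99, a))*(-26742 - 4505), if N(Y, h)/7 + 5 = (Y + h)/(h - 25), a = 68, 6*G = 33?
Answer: -154453921/39 ≈ -3.9604e+6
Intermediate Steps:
G = 11/2 (G = (⅙)*33 = 11/2 ≈ 5.5000)
N(Y, h) = -35 + 7*(Y + h)/(-25 + h) (N(Y, h) = -35 + 7*((Y + h)/(h - 25)) = -35 + 7*((Y + h)/(-25 + h)) = -35 + 7*(Y + h)/(-25 + h))
(N(154, G) + M(-99, a))*(-26742 - 4505) = (7*(125 + 154 - 4*11/2)/(-25 + 11/2) + 219)*(-26742 - 4505) = (7*(125 + 154 - 22)/(-39/2) + 219)*(-31247) = (7*(-2/39)*257 + 219)*(-31247) = (-3598/39 + 219)*(-31247) = (4943/39)*(-31247) = -154453921/39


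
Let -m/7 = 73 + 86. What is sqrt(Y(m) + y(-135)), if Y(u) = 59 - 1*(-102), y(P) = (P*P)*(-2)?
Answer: I*sqrt(36289) ≈ 190.5*I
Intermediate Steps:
m = -1113 (m = -7*(73 + 86) = -7*159 = -1113)
y(P) = -2*P**2 (y(P) = P**2*(-2) = -2*P**2)
Y(u) = 161 (Y(u) = 59 + 102 = 161)
sqrt(Y(m) + y(-135)) = sqrt(161 - 2*(-135)**2) = sqrt(161 - 2*18225) = sqrt(161 - 36450) = sqrt(-36289) = I*sqrt(36289)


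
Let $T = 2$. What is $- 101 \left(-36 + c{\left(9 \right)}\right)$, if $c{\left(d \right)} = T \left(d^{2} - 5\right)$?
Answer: $-11716$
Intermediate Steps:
$c{\left(d \right)} = -10 + 2 d^{2}$ ($c{\left(d \right)} = 2 \left(d^{2} - 5\right) = 2 \left(-5 + d^{2}\right) = -10 + 2 d^{2}$)
$- 101 \left(-36 + c{\left(9 \right)}\right) = - 101 \left(-36 - \left(10 - 2 \cdot 9^{2}\right)\right) = - 101 \left(-36 + \left(-10 + 2 \cdot 81\right)\right) = - 101 \left(-36 + \left(-10 + 162\right)\right) = - 101 \left(-36 + 152\right) = \left(-101\right) 116 = -11716$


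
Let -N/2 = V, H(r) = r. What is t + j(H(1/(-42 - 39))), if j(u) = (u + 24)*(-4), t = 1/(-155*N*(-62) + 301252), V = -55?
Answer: -1173012407/12225168 ≈ -95.951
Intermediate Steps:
N = 110 (N = -2*(-55) = 110)
t = 1/1358352 (t = 1/(-155*110*(-62) + 301252) = 1/(-17050*(-62) + 301252) = 1/(1057100 + 301252) = 1/1358352 ≈ 7.3619e-7)
j(u) = -96 - 4*u (j(u) = (24 + u)*(-4) = -96 - 4*u)
t + j(H(1/(-42 - 39))) = 1/1358352 + (-96 - 4/(-42 - 39)) = 1/1358352 + (-96 - 4/(-81)) = 1/1358352 + (-96 - 4*(-1/81)) = 1/1358352 + (-96 + 4/81) = 1/1358352 - 7772/81 = -1173012407/12225168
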